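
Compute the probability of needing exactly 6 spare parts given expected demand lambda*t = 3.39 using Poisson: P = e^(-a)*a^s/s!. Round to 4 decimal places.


a = 3.39, s = 6
e^(-a) = e^(-3.39) = 0.0337
a^s = 3.39^6 = 1517.7428
s! = 720
P = 0.0337 * 1517.7428 / 720
P = 0.0711

0.0711


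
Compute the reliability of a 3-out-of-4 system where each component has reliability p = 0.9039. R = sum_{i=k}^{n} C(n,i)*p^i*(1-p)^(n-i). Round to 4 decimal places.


k = 3, n = 4, p = 0.9039
i=3: C(4,3)=4 * 0.9039^3 * 0.0961^1 = 0.2839
i=4: C(4,4)=1 * 0.9039^4 * 0.0961^0 = 0.6675
R = sum of terms = 0.9514

0.9514


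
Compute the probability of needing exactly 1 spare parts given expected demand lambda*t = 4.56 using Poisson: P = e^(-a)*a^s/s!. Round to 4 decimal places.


a = 4.56, s = 1
e^(-a) = e^(-4.56) = 0.0105
a^s = 4.56^1 = 4.56
s! = 1
P = 0.0105 * 4.56 / 1
P = 0.0477

0.0477


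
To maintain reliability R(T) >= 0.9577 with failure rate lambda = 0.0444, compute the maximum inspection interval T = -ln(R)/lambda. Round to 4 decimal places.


R_target = 0.9577
lambda = 0.0444
-ln(0.9577) = 0.0432
T = 0.0432 / 0.0444
T = 0.9734

0.9734


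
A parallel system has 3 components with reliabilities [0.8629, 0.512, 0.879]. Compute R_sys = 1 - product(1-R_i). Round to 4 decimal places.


Components: [0.8629, 0.512, 0.879]
(1 - 0.8629) = 0.1371, running product = 0.1371
(1 - 0.512) = 0.488, running product = 0.0669
(1 - 0.879) = 0.121, running product = 0.0081
Product of (1-R_i) = 0.0081
R_sys = 1 - 0.0081 = 0.9919

0.9919


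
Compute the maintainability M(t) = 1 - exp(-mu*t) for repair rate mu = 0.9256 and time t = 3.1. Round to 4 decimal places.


mu = 0.9256, t = 3.1
mu * t = 0.9256 * 3.1 = 2.8694
exp(-2.8694) = 0.0567
M(t) = 1 - 0.0567
M(t) = 0.9433

0.9433


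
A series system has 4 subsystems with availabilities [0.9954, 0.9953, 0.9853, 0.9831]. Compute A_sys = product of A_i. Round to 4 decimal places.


Subsystems: [0.9954, 0.9953, 0.9853, 0.9831]
After subsystem 1 (A=0.9954): product = 0.9954
After subsystem 2 (A=0.9953): product = 0.9907
After subsystem 3 (A=0.9853): product = 0.9762
After subsystem 4 (A=0.9831): product = 0.9597
A_sys = 0.9597

0.9597


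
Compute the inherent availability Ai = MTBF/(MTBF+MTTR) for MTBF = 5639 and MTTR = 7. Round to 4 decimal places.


MTBF = 5639
MTTR = 7
MTBF + MTTR = 5646
Ai = 5639 / 5646
Ai = 0.9988

0.9988


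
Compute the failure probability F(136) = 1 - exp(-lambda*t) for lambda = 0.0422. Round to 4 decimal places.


lambda = 0.0422, t = 136
lambda * t = 5.7392
exp(-5.7392) = 0.0032
F(t) = 1 - 0.0032
F(t) = 0.9968

0.9968


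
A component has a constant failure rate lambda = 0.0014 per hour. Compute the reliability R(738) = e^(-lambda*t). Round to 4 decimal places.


lambda = 0.0014
t = 738
lambda * t = 1.0332
R(t) = e^(-1.0332)
R(t) = 0.3559

0.3559


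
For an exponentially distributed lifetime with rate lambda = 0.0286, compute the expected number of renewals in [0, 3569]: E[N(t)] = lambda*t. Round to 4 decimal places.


lambda = 0.0286
t = 3569
E[N(t)] = lambda * t
E[N(t)] = 0.0286 * 3569
E[N(t)] = 102.0734

102.0734


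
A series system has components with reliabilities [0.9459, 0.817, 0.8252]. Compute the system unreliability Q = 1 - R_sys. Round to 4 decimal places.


Components: [0.9459, 0.817, 0.8252]
After component 1: product = 0.9459
After component 2: product = 0.7728
After component 3: product = 0.6377
R_sys = 0.6377
Q = 1 - 0.6377 = 0.3623

0.3623


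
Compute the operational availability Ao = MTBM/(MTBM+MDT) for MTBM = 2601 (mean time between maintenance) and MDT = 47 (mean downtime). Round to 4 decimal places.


MTBM = 2601
MDT = 47
MTBM + MDT = 2648
Ao = 2601 / 2648
Ao = 0.9823

0.9823


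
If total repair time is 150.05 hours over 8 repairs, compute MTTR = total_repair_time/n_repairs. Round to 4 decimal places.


total_repair_time = 150.05
n_repairs = 8
MTTR = 150.05 / 8
MTTR = 18.7563

18.7563


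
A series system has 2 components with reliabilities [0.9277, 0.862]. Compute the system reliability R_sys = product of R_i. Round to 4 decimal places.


Components: [0.9277, 0.862]
After component 1 (R=0.9277): product = 0.9277
After component 2 (R=0.862): product = 0.7997
R_sys = 0.7997

0.7997


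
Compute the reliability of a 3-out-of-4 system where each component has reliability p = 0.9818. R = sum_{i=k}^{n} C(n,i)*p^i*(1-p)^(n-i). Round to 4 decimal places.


k = 3, n = 4, p = 0.9818
i=3: C(4,3)=4 * 0.9818^3 * 0.0182^1 = 0.0689
i=4: C(4,4)=1 * 0.9818^4 * 0.0182^0 = 0.9292
R = sum of terms = 0.9981

0.9981


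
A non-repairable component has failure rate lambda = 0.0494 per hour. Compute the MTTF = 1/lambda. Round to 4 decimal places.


lambda = 0.0494
MTTF = 1 / 0.0494
MTTF = 20.2429

20.2429


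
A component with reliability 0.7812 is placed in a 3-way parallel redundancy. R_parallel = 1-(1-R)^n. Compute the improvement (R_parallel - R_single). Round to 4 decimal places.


R_single = 0.7812, n = 3
1 - R_single = 0.2188
(1 - R_single)^n = 0.2188^3 = 0.0105
R_parallel = 1 - 0.0105 = 0.9895
Improvement = 0.9895 - 0.7812
Improvement = 0.2083

0.2083


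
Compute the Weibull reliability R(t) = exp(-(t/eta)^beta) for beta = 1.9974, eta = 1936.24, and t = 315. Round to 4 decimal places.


beta = 1.9974, eta = 1936.24, t = 315
t/eta = 315 / 1936.24 = 0.1627
(t/eta)^beta = 0.1627^1.9974 = 0.0266
R(t) = exp(-0.0266)
R(t) = 0.9738

0.9738


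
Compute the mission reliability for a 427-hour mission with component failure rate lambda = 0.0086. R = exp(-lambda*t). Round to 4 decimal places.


lambda = 0.0086
mission_time = 427
lambda * t = 0.0086 * 427 = 3.6722
R = exp(-3.6722)
R = 0.0254

0.0254


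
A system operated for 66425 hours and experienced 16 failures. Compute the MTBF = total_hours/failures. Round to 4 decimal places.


total_hours = 66425
failures = 16
MTBF = 66425 / 16
MTBF = 4151.5625

4151.5625


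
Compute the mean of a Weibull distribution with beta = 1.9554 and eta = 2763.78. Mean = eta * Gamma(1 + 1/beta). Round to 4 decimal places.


beta = 1.9554, eta = 2763.78
1/beta = 0.5114
1 + 1/beta = 1.5114
Gamma(1.5114) = 0.8866
Mean = 2763.78 * 0.8866
Mean = 2450.5042

2450.5042


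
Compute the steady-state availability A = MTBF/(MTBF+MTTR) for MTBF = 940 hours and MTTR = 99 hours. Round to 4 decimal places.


MTBF = 940
MTTR = 99
MTBF + MTTR = 1039
A = 940 / 1039
A = 0.9047

0.9047


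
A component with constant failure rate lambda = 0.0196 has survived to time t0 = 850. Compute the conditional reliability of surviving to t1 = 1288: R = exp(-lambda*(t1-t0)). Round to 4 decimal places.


lambda = 0.0196
t0 = 850, t1 = 1288
t1 - t0 = 438
lambda * (t1-t0) = 0.0196 * 438 = 8.5848
R = exp(-8.5848)
R = 0.0002

0.0002


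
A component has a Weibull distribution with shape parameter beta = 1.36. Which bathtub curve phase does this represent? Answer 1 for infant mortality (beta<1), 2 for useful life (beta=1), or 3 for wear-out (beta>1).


beta = 1.36
Compare beta to 1:
beta < 1 => infant mortality (phase 1)
beta = 1 => useful life (phase 2)
beta > 1 => wear-out (phase 3)
Since beta = 1.36, this is wear-out (increasing failure rate)
Phase = 3

3


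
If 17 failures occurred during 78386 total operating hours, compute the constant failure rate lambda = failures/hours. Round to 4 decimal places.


failures = 17
total_hours = 78386
lambda = 17 / 78386
lambda = 0.0002

0.0002


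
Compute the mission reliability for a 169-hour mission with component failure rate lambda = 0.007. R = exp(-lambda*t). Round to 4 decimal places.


lambda = 0.007
mission_time = 169
lambda * t = 0.007 * 169 = 1.183
R = exp(-1.183)
R = 0.3064

0.3064


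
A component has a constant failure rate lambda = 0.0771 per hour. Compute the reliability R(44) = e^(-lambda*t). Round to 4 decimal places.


lambda = 0.0771
t = 44
lambda * t = 3.3924
R(t) = e^(-3.3924)
R(t) = 0.0336

0.0336


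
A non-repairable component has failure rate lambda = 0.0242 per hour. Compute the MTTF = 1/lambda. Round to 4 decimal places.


lambda = 0.0242
MTTF = 1 / 0.0242
MTTF = 41.3223

41.3223


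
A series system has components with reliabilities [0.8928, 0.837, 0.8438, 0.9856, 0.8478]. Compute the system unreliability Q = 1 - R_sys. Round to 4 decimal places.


Components: [0.8928, 0.837, 0.8438, 0.9856, 0.8478]
After component 1: product = 0.8928
After component 2: product = 0.7473
After component 3: product = 0.6305
After component 4: product = 0.6215
After component 5: product = 0.5269
R_sys = 0.5269
Q = 1 - 0.5269 = 0.4731

0.4731


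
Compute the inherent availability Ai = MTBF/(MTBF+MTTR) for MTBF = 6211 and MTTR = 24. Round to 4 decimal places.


MTBF = 6211
MTTR = 24
MTBF + MTTR = 6235
Ai = 6211 / 6235
Ai = 0.9962

0.9962


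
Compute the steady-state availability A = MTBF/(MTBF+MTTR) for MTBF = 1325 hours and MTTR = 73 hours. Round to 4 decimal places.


MTBF = 1325
MTTR = 73
MTBF + MTTR = 1398
A = 1325 / 1398
A = 0.9478

0.9478


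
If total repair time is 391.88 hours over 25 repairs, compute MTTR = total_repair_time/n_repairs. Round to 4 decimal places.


total_repair_time = 391.88
n_repairs = 25
MTTR = 391.88 / 25
MTTR = 15.6752

15.6752


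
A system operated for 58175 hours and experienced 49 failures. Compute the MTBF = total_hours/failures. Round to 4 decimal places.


total_hours = 58175
failures = 49
MTBF = 58175 / 49
MTBF = 1187.2449

1187.2449


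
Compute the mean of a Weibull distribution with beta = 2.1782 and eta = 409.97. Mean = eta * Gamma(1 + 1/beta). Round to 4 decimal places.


beta = 2.1782, eta = 409.97
1/beta = 0.4591
1 + 1/beta = 1.4591
Gamma(1.4591) = 0.8856
Mean = 409.97 * 0.8856
Mean = 363.0719

363.0719


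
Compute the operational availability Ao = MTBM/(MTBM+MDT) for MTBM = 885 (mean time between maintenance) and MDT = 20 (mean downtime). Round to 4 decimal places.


MTBM = 885
MDT = 20
MTBM + MDT = 905
Ao = 885 / 905
Ao = 0.9779

0.9779


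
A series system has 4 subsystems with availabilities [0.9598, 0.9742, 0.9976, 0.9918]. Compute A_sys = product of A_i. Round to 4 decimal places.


Subsystems: [0.9598, 0.9742, 0.9976, 0.9918]
After subsystem 1 (A=0.9598): product = 0.9598
After subsystem 2 (A=0.9742): product = 0.935
After subsystem 3 (A=0.9976): product = 0.9328
After subsystem 4 (A=0.9918): product = 0.9251
A_sys = 0.9251

0.9251


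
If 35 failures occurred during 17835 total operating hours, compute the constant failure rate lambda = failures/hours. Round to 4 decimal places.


failures = 35
total_hours = 17835
lambda = 35 / 17835
lambda = 0.002

0.002


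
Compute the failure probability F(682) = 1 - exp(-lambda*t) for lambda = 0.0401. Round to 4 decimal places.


lambda = 0.0401, t = 682
lambda * t = 27.3482
exp(-27.3482) = 0.0
F(t) = 1 - 0.0
F(t) = 1.0

1.0


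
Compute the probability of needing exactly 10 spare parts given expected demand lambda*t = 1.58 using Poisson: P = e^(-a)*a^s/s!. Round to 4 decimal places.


a = 1.58, s = 10
e^(-a) = e^(-1.58) = 0.206
a^s = 1.58^10 = 96.9551
s! = 3628800
P = 0.206 * 96.9551 / 3628800
P = 0.0

0.0


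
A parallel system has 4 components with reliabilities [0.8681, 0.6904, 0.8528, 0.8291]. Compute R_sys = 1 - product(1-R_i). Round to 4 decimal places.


Components: [0.8681, 0.6904, 0.8528, 0.8291]
(1 - 0.8681) = 0.1319, running product = 0.1319
(1 - 0.6904) = 0.3096, running product = 0.0408
(1 - 0.8528) = 0.1472, running product = 0.006
(1 - 0.8291) = 0.1709, running product = 0.001
Product of (1-R_i) = 0.001
R_sys = 1 - 0.001 = 0.999

0.999


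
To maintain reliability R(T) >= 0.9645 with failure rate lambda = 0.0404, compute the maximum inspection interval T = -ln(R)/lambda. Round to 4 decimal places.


R_target = 0.9645
lambda = 0.0404
-ln(0.9645) = 0.0361
T = 0.0361 / 0.0404
T = 0.8947

0.8947


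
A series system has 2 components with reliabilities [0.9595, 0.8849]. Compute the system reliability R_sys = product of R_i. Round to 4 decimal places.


Components: [0.9595, 0.8849]
After component 1 (R=0.9595): product = 0.9595
After component 2 (R=0.8849): product = 0.8491
R_sys = 0.8491

0.8491


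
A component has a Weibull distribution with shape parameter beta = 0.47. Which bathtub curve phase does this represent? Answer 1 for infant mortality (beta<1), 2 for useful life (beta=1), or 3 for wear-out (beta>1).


beta = 0.47
Compare beta to 1:
beta < 1 => infant mortality (phase 1)
beta = 1 => useful life (phase 2)
beta > 1 => wear-out (phase 3)
Since beta = 0.47, this is infant mortality (decreasing failure rate)
Phase = 1

1


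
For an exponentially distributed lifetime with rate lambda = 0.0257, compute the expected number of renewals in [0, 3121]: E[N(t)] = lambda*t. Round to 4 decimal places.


lambda = 0.0257
t = 3121
E[N(t)] = lambda * t
E[N(t)] = 0.0257 * 3121
E[N(t)] = 80.2097

80.2097


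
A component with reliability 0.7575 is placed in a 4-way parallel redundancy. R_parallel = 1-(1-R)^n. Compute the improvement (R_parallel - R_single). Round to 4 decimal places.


R_single = 0.7575, n = 4
1 - R_single = 0.2425
(1 - R_single)^n = 0.2425^4 = 0.0035
R_parallel = 1 - 0.0035 = 0.9965
Improvement = 0.9965 - 0.7575
Improvement = 0.239

0.239


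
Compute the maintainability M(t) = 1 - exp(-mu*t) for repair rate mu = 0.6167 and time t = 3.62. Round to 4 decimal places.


mu = 0.6167, t = 3.62
mu * t = 0.6167 * 3.62 = 2.2325
exp(-2.2325) = 0.1073
M(t) = 1 - 0.1073
M(t) = 0.8927

0.8927


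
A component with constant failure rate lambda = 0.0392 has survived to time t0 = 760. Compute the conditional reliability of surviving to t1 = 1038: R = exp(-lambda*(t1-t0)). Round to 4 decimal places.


lambda = 0.0392
t0 = 760, t1 = 1038
t1 - t0 = 278
lambda * (t1-t0) = 0.0392 * 278 = 10.8976
R = exp(-10.8976)
R = 0.0

0.0


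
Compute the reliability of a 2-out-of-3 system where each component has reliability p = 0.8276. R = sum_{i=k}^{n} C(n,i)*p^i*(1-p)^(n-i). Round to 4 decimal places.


k = 2, n = 3, p = 0.8276
i=2: C(3,2)=3 * 0.8276^2 * 0.1724^1 = 0.3542
i=3: C(3,3)=1 * 0.8276^3 * 0.1724^0 = 0.5668
R = sum of terms = 0.9211

0.9211


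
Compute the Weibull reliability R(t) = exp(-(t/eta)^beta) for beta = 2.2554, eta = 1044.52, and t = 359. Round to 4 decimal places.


beta = 2.2554, eta = 1044.52, t = 359
t/eta = 359 / 1044.52 = 0.3437
(t/eta)^beta = 0.3437^2.2554 = 0.0899
R(t) = exp(-0.0899)
R(t) = 0.914

0.914


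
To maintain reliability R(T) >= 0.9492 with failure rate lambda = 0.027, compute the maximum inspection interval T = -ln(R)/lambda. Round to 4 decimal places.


R_target = 0.9492
lambda = 0.027
-ln(0.9492) = 0.0521
T = 0.0521 / 0.027
T = 1.931

1.931


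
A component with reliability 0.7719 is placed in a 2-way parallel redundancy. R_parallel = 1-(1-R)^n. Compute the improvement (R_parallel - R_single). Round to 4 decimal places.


R_single = 0.7719, n = 2
1 - R_single = 0.2281
(1 - R_single)^n = 0.2281^2 = 0.052
R_parallel = 1 - 0.052 = 0.948
Improvement = 0.948 - 0.7719
Improvement = 0.1761

0.1761


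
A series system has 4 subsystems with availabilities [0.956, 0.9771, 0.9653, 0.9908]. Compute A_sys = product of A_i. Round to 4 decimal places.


Subsystems: [0.956, 0.9771, 0.9653, 0.9908]
After subsystem 1 (A=0.956): product = 0.956
After subsystem 2 (A=0.9771): product = 0.9341
After subsystem 3 (A=0.9653): product = 0.9017
After subsystem 4 (A=0.9908): product = 0.8934
A_sys = 0.8934

0.8934


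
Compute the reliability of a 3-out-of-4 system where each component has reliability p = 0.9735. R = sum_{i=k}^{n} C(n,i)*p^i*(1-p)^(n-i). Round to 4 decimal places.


k = 3, n = 4, p = 0.9735
i=3: C(4,3)=4 * 0.9735^3 * 0.0265^1 = 0.0978
i=4: C(4,4)=1 * 0.9735^4 * 0.0265^0 = 0.8981
R = sum of terms = 0.9959

0.9959


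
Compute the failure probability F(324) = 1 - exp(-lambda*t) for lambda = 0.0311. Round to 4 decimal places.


lambda = 0.0311, t = 324
lambda * t = 10.0764
exp(-10.0764) = 0.0
F(t) = 1 - 0.0
F(t) = 1.0

1.0


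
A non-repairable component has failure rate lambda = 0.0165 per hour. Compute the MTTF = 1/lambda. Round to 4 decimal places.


lambda = 0.0165
MTTF = 1 / 0.0165
MTTF = 60.6061

60.6061


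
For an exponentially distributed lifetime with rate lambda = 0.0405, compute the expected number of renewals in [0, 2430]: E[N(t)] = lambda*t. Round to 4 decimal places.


lambda = 0.0405
t = 2430
E[N(t)] = lambda * t
E[N(t)] = 0.0405 * 2430
E[N(t)] = 98.415

98.415


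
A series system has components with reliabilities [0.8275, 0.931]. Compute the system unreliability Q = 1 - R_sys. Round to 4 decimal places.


Components: [0.8275, 0.931]
After component 1: product = 0.8275
After component 2: product = 0.7704
R_sys = 0.7704
Q = 1 - 0.7704 = 0.2296

0.2296


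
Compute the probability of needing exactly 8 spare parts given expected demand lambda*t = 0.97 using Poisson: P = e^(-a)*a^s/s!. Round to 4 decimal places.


a = 0.97, s = 8
e^(-a) = e^(-0.97) = 0.3791
a^s = 0.97^8 = 0.7837
s! = 40320
P = 0.3791 * 0.7837 / 40320
P = 0.0

0.0


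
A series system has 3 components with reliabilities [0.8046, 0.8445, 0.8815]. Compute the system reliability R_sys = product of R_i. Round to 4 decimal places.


Components: [0.8046, 0.8445, 0.8815]
After component 1 (R=0.8046): product = 0.8046
After component 2 (R=0.8445): product = 0.6795
After component 3 (R=0.8815): product = 0.599
R_sys = 0.599

0.599


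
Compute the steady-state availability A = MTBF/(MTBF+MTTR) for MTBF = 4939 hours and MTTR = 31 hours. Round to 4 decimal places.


MTBF = 4939
MTTR = 31
MTBF + MTTR = 4970
A = 4939 / 4970
A = 0.9938

0.9938


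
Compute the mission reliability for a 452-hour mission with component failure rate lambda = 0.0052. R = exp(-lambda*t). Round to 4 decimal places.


lambda = 0.0052
mission_time = 452
lambda * t = 0.0052 * 452 = 2.3504
R = exp(-2.3504)
R = 0.0953

0.0953


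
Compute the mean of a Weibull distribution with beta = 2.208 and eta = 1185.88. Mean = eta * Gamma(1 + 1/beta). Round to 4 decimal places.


beta = 2.208, eta = 1185.88
1/beta = 0.4529
1 + 1/beta = 1.4529
Gamma(1.4529) = 0.8856
Mean = 1185.88 * 0.8856
Mean = 1050.258

1050.258


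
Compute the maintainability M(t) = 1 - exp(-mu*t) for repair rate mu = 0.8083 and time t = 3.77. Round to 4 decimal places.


mu = 0.8083, t = 3.77
mu * t = 0.8083 * 3.77 = 3.0473
exp(-3.0473) = 0.0475
M(t) = 1 - 0.0475
M(t) = 0.9525

0.9525


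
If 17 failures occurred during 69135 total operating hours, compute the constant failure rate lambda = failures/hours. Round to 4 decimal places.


failures = 17
total_hours = 69135
lambda = 17 / 69135
lambda = 0.0002

0.0002


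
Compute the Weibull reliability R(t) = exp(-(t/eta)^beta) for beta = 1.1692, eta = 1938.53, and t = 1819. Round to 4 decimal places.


beta = 1.1692, eta = 1938.53, t = 1819
t/eta = 1819 / 1938.53 = 0.9383
(t/eta)^beta = 0.9383^1.1692 = 0.9283
R(t) = exp(-0.9283)
R(t) = 0.3952

0.3952


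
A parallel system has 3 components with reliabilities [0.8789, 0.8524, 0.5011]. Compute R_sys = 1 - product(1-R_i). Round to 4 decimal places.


Components: [0.8789, 0.8524, 0.5011]
(1 - 0.8789) = 0.1211, running product = 0.1211
(1 - 0.8524) = 0.1476, running product = 0.0179
(1 - 0.5011) = 0.4989, running product = 0.0089
Product of (1-R_i) = 0.0089
R_sys = 1 - 0.0089 = 0.9911

0.9911


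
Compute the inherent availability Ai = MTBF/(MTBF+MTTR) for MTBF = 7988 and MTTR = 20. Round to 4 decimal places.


MTBF = 7988
MTTR = 20
MTBF + MTTR = 8008
Ai = 7988 / 8008
Ai = 0.9975

0.9975


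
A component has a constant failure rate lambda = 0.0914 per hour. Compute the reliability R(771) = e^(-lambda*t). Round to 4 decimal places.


lambda = 0.0914
t = 771
lambda * t = 70.4694
R(t) = e^(-70.4694)
R(t) = 0.0

0.0


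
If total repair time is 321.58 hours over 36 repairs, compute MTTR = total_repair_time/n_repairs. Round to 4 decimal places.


total_repair_time = 321.58
n_repairs = 36
MTTR = 321.58 / 36
MTTR = 8.9328

8.9328


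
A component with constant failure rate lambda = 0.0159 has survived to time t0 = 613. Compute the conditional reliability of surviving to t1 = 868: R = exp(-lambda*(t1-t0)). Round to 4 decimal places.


lambda = 0.0159
t0 = 613, t1 = 868
t1 - t0 = 255
lambda * (t1-t0) = 0.0159 * 255 = 4.0545
R = exp(-4.0545)
R = 0.0173

0.0173


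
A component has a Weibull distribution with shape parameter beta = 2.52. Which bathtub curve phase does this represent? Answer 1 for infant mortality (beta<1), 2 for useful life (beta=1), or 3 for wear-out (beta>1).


beta = 2.52
Compare beta to 1:
beta < 1 => infant mortality (phase 1)
beta = 1 => useful life (phase 2)
beta > 1 => wear-out (phase 3)
Since beta = 2.52, this is wear-out (increasing failure rate)
Phase = 3

3


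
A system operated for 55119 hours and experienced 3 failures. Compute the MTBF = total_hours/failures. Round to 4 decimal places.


total_hours = 55119
failures = 3
MTBF = 55119 / 3
MTBF = 18373.0

18373.0


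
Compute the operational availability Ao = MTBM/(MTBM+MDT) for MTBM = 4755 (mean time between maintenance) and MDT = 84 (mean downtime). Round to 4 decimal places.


MTBM = 4755
MDT = 84
MTBM + MDT = 4839
Ao = 4755 / 4839
Ao = 0.9826

0.9826


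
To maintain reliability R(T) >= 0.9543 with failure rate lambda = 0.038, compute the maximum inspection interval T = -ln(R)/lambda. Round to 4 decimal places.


R_target = 0.9543
lambda = 0.038
-ln(0.9543) = 0.0468
T = 0.0468 / 0.038
T = 1.231

1.231


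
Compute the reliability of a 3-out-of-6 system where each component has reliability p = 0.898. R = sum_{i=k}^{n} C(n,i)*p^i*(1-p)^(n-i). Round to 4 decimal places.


k = 3, n = 6, p = 0.898
i=3: C(6,3)=20 * 0.898^3 * 0.102^3 = 0.0154
i=4: C(6,4)=15 * 0.898^4 * 0.102^2 = 0.1015
i=5: C(6,5)=6 * 0.898^5 * 0.102^1 = 0.3574
i=6: C(6,6)=1 * 0.898^6 * 0.102^0 = 0.5244
R = sum of terms = 0.9986

0.9986


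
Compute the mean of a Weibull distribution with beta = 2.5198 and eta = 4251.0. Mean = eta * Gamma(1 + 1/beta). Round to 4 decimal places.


beta = 2.5198, eta = 4251.0
1/beta = 0.3969
1 + 1/beta = 1.3969
Gamma(1.3969) = 0.8874
Mean = 4251.0 * 0.8874
Mean = 3772.5054

3772.5054


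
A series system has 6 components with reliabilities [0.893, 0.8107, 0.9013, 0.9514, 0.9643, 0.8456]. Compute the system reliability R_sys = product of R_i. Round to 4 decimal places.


Components: [0.893, 0.8107, 0.9013, 0.9514, 0.9643, 0.8456]
After component 1 (R=0.893): product = 0.893
After component 2 (R=0.8107): product = 0.724
After component 3 (R=0.9013): product = 0.6525
After component 4 (R=0.9514): product = 0.6208
After component 5 (R=0.9643): product = 0.5986
After component 6 (R=0.8456): product = 0.5062
R_sys = 0.5062

0.5062


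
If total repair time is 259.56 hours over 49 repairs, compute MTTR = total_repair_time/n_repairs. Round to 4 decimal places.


total_repair_time = 259.56
n_repairs = 49
MTTR = 259.56 / 49
MTTR = 5.2971

5.2971


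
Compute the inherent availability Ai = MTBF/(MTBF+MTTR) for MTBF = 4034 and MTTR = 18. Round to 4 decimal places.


MTBF = 4034
MTTR = 18
MTBF + MTTR = 4052
Ai = 4034 / 4052
Ai = 0.9956

0.9956


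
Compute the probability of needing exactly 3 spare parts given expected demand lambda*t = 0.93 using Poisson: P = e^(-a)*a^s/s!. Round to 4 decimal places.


a = 0.93, s = 3
e^(-a) = e^(-0.93) = 0.3946
a^s = 0.93^3 = 0.8044
s! = 6
P = 0.3946 * 0.8044 / 6
P = 0.0529

0.0529


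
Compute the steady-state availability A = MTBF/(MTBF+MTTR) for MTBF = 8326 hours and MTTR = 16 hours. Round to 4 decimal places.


MTBF = 8326
MTTR = 16
MTBF + MTTR = 8342
A = 8326 / 8342
A = 0.9981

0.9981


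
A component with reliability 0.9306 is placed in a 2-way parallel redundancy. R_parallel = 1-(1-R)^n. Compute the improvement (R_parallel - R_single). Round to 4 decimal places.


R_single = 0.9306, n = 2
1 - R_single = 0.0694
(1 - R_single)^n = 0.0694^2 = 0.0048
R_parallel = 1 - 0.0048 = 0.9952
Improvement = 0.9952 - 0.9306
Improvement = 0.0646

0.0646


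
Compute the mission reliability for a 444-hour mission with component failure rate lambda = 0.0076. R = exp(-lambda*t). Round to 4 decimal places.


lambda = 0.0076
mission_time = 444
lambda * t = 0.0076 * 444 = 3.3744
R = exp(-3.3744)
R = 0.0342

0.0342


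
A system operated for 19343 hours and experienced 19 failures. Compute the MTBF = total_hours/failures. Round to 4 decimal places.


total_hours = 19343
failures = 19
MTBF = 19343 / 19
MTBF = 1018.0526

1018.0526


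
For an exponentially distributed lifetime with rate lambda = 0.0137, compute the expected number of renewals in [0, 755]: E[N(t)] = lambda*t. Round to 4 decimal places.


lambda = 0.0137
t = 755
E[N(t)] = lambda * t
E[N(t)] = 0.0137 * 755
E[N(t)] = 10.3435

10.3435


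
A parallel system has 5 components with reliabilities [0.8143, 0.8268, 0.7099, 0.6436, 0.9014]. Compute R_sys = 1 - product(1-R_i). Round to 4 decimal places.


Components: [0.8143, 0.8268, 0.7099, 0.6436, 0.9014]
(1 - 0.8143) = 0.1857, running product = 0.1857
(1 - 0.8268) = 0.1732, running product = 0.0322
(1 - 0.7099) = 0.2901, running product = 0.0093
(1 - 0.6436) = 0.3564, running product = 0.0033
(1 - 0.9014) = 0.0986, running product = 0.0003
Product of (1-R_i) = 0.0003
R_sys = 1 - 0.0003 = 0.9997

0.9997


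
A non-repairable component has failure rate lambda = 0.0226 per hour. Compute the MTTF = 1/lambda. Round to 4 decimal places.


lambda = 0.0226
MTTF = 1 / 0.0226
MTTF = 44.2478

44.2478


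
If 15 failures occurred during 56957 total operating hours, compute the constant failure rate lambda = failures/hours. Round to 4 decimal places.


failures = 15
total_hours = 56957
lambda = 15 / 56957
lambda = 0.0003

0.0003


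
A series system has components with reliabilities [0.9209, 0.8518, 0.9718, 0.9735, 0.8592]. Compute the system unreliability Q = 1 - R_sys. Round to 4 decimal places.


Components: [0.9209, 0.8518, 0.9718, 0.9735, 0.8592]
After component 1: product = 0.9209
After component 2: product = 0.7844
After component 3: product = 0.7623
After component 4: product = 0.7421
After component 5: product = 0.6376
R_sys = 0.6376
Q = 1 - 0.6376 = 0.3624

0.3624


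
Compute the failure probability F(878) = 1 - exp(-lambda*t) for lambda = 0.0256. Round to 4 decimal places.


lambda = 0.0256, t = 878
lambda * t = 22.4768
exp(-22.4768) = 0.0
F(t) = 1 - 0.0
F(t) = 1.0

1.0


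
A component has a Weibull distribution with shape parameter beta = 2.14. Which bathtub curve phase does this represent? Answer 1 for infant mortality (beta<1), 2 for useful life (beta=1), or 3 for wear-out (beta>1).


beta = 2.14
Compare beta to 1:
beta < 1 => infant mortality (phase 1)
beta = 1 => useful life (phase 2)
beta > 1 => wear-out (phase 3)
Since beta = 2.14, this is wear-out (increasing failure rate)
Phase = 3

3


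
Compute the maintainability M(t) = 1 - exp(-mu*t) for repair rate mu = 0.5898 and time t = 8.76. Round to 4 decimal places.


mu = 0.5898, t = 8.76
mu * t = 0.5898 * 8.76 = 5.1666
exp(-5.1666) = 0.0057
M(t) = 1 - 0.0057
M(t) = 0.9943

0.9943


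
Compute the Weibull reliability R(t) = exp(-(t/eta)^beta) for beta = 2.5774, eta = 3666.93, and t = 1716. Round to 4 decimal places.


beta = 2.5774, eta = 3666.93, t = 1716
t/eta = 1716 / 3666.93 = 0.468
(t/eta)^beta = 0.468^2.5774 = 0.1413
R(t) = exp(-0.1413)
R(t) = 0.8683

0.8683


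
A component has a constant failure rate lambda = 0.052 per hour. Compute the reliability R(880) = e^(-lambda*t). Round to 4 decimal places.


lambda = 0.052
t = 880
lambda * t = 45.76
R(t) = e^(-45.76)
R(t) = 0.0

0.0


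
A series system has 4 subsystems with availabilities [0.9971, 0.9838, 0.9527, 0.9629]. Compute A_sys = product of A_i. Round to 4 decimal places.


Subsystems: [0.9971, 0.9838, 0.9527, 0.9629]
After subsystem 1 (A=0.9971): product = 0.9971
After subsystem 2 (A=0.9838): product = 0.9809
After subsystem 3 (A=0.9527): product = 0.9345
After subsystem 4 (A=0.9629): product = 0.8999
A_sys = 0.8999

0.8999


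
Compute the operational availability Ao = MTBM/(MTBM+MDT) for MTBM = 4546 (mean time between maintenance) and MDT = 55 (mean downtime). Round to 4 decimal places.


MTBM = 4546
MDT = 55
MTBM + MDT = 4601
Ao = 4546 / 4601
Ao = 0.988

0.988


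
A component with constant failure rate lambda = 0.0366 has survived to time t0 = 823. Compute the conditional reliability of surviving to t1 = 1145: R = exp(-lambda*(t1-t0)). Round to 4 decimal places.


lambda = 0.0366
t0 = 823, t1 = 1145
t1 - t0 = 322
lambda * (t1-t0) = 0.0366 * 322 = 11.7852
R = exp(-11.7852)
R = 0.0

0.0


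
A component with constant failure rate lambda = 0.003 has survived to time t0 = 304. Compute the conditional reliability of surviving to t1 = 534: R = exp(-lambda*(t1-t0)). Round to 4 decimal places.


lambda = 0.003
t0 = 304, t1 = 534
t1 - t0 = 230
lambda * (t1-t0) = 0.003 * 230 = 0.69
R = exp(-0.69)
R = 0.5016

0.5016


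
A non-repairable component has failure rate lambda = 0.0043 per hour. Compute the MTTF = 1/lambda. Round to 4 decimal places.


lambda = 0.0043
MTTF = 1 / 0.0043
MTTF = 232.5581

232.5581


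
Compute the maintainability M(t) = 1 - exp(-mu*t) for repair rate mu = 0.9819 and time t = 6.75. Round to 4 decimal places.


mu = 0.9819, t = 6.75
mu * t = 0.9819 * 6.75 = 6.6278
exp(-6.6278) = 0.0013
M(t) = 1 - 0.0013
M(t) = 0.9987

0.9987


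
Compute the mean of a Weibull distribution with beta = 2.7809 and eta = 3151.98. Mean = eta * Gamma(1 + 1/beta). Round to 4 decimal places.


beta = 2.7809, eta = 3151.98
1/beta = 0.3596
1 + 1/beta = 1.3596
Gamma(1.3596) = 0.8902
Mean = 3151.98 * 0.8902
Mean = 2805.9611

2805.9611


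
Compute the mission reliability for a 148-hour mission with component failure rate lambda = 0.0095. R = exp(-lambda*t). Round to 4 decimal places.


lambda = 0.0095
mission_time = 148
lambda * t = 0.0095 * 148 = 1.406
R = exp(-1.406)
R = 0.2451

0.2451


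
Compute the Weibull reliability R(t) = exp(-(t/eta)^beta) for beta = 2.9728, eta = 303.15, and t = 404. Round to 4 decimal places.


beta = 2.9728, eta = 303.15, t = 404
t/eta = 404 / 303.15 = 1.3327
(t/eta)^beta = 1.3327^2.9728 = 2.3484
R(t) = exp(-2.3484)
R(t) = 0.0955

0.0955


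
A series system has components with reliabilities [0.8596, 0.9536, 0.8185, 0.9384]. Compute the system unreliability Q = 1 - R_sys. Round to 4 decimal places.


Components: [0.8596, 0.9536, 0.8185, 0.9384]
After component 1: product = 0.8596
After component 2: product = 0.8197
After component 3: product = 0.6709
After component 4: product = 0.6296
R_sys = 0.6296
Q = 1 - 0.6296 = 0.3704

0.3704


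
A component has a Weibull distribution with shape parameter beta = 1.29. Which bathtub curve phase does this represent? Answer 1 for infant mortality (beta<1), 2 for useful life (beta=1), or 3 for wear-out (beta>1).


beta = 1.29
Compare beta to 1:
beta < 1 => infant mortality (phase 1)
beta = 1 => useful life (phase 2)
beta > 1 => wear-out (phase 3)
Since beta = 1.29, this is wear-out (increasing failure rate)
Phase = 3

3


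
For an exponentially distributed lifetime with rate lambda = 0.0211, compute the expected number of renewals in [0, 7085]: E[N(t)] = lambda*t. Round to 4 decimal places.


lambda = 0.0211
t = 7085
E[N(t)] = lambda * t
E[N(t)] = 0.0211 * 7085
E[N(t)] = 149.4935

149.4935


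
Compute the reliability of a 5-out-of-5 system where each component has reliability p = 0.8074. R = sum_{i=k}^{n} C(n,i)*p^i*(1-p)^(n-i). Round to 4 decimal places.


k = 5, n = 5, p = 0.8074
i=5: C(5,5)=1 * 0.8074^5 * 0.1926^0 = 0.3431
R = sum of terms = 0.3431

0.3431


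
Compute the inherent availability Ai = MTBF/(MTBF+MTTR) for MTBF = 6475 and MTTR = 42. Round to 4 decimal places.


MTBF = 6475
MTTR = 42
MTBF + MTTR = 6517
Ai = 6475 / 6517
Ai = 0.9936

0.9936


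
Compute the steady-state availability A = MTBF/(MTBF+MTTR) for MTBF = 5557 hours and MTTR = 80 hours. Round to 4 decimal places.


MTBF = 5557
MTTR = 80
MTBF + MTTR = 5637
A = 5557 / 5637
A = 0.9858

0.9858


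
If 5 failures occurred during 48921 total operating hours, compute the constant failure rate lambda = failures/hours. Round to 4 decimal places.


failures = 5
total_hours = 48921
lambda = 5 / 48921
lambda = 0.0001

0.0001


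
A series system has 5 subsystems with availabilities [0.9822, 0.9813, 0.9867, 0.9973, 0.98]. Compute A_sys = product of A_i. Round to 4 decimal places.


Subsystems: [0.9822, 0.9813, 0.9867, 0.9973, 0.98]
After subsystem 1 (A=0.9822): product = 0.9822
After subsystem 2 (A=0.9813): product = 0.9638
After subsystem 3 (A=0.9867): product = 0.951
After subsystem 4 (A=0.9973): product = 0.9484
After subsystem 5 (A=0.98): product = 0.9295
A_sys = 0.9295

0.9295


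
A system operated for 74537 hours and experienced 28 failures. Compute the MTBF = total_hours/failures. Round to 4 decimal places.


total_hours = 74537
failures = 28
MTBF = 74537 / 28
MTBF = 2662.0357

2662.0357


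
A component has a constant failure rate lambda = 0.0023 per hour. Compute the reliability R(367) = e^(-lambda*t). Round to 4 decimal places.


lambda = 0.0023
t = 367
lambda * t = 0.8441
R(t) = e^(-0.8441)
R(t) = 0.4299

0.4299


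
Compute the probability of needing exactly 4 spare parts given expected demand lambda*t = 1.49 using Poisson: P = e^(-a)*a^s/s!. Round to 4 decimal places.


a = 1.49, s = 4
e^(-a) = e^(-1.49) = 0.2254
a^s = 1.49^4 = 4.9288
s! = 24
P = 0.2254 * 4.9288 / 24
P = 0.0463

0.0463


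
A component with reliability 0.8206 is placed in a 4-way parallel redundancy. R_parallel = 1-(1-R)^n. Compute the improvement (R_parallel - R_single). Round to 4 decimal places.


R_single = 0.8206, n = 4
1 - R_single = 0.1794
(1 - R_single)^n = 0.1794^4 = 0.001
R_parallel = 1 - 0.001 = 0.999
Improvement = 0.999 - 0.8206
Improvement = 0.1784

0.1784


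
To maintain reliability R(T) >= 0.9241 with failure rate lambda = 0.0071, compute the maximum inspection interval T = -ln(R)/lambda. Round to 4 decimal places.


R_target = 0.9241
lambda = 0.0071
-ln(0.9241) = 0.0789
T = 0.0789 / 0.0071
T = 11.1176

11.1176


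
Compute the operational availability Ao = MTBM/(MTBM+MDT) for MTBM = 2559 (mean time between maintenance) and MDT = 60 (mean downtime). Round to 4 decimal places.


MTBM = 2559
MDT = 60
MTBM + MDT = 2619
Ao = 2559 / 2619
Ao = 0.9771

0.9771


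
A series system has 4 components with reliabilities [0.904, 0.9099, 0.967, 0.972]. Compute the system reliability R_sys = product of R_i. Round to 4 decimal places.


Components: [0.904, 0.9099, 0.967, 0.972]
After component 1 (R=0.904): product = 0.904
After component 2 (R=0.9099): product = 0.8225
After component 3 (R=0.967): product = 0.7954
After component 4 (R=0.972): product = 0.7731
R_sys = 0.7731

0.7731


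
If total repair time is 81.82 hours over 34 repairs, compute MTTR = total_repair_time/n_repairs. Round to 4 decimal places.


total_repair_time = 81.82
n_repairs = 34
MTTR = 81.82 / 34
MTTR = 2.4065

2.4065


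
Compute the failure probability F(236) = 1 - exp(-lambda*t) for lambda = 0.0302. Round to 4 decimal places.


lambda = 0.0302, t = 236
lambda * t = 7.1272
exp(-7.1272) = 0.0008
F(t) = 1 - 0.0008
F(t) = 0.9992

0.9992


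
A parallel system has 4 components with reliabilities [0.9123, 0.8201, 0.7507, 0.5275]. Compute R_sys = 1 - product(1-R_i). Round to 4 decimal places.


Components: [0.9123, 0.8201, 0.7507, 0.5275]
(1 - 0.9123) = 0.0877, running product = 0.0877
(1 - 0.8201) = 0.1799, running product = 0.0158
(1 - 0.7507) = 0.2493, running product = 0.0039
(1 - 0.5275) = 0.4725, running product = 0.0019
Product of (1-R_i) = 0.0019
R_sys = 1 - 0.0019 = 0.9981

0.9981


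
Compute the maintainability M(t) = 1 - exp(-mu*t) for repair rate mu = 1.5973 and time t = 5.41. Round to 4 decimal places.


mu = 1.5973, t = 5.41
mu * t = 1.5973 * 5.41 = 8.6414
exp(-8.6414) = 0.0002
M(t) = 1 - 0.0002
M(t) = 0.9998

0.9998


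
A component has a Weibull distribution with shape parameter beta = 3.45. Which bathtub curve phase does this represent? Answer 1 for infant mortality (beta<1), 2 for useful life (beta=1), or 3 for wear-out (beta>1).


beta = 3.45
Compare beta to 1:
beta < 1 => infant mortality (phase 1)
beta = 1 => useful life (phase 2)
beta > 1 => wear-out (phase 3)
Since beta = 3.45, this is wear-out (increasing failure rate)
Phase = 3

3


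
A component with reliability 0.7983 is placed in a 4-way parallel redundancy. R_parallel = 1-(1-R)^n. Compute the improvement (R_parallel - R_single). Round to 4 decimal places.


R_single = 0.7983, n = 4
1 - R_single = 0.2017
(1 - R_single)^n = 0.2017^4 = 0.0017
R_parallel = 1 - 0.0017 = 0.9983
Improvement = 0.9983 - 0.7983
Improvement = 0.2

0.2


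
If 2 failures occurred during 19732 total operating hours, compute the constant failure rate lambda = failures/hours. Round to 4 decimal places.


failures = 2
total_hours = 19732
lambda = 2 / 19732
lambda = 0.0001

0.0001


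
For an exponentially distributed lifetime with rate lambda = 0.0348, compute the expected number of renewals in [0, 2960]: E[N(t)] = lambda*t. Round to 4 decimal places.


lambda = 0.0348
t = 2960
E[N(t)] = lambda * t
E[N(t)] = 0.0348 * 2960
E[N(t)] = 103.008

103.008


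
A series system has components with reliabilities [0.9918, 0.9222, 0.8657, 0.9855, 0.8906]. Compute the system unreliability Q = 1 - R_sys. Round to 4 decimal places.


Components: [0.9918, 0.9222, 0.8657, 0.9855, 0.8906]
After component 1: product = 0.9918
After component 2: product = 0.9146
After component 3: product = 0.7918
After component 4: product = 0.7803
After component 5: product = 0.695
R_sys = 0.695
Q = 1 - 0.695 = 0.305

0.305


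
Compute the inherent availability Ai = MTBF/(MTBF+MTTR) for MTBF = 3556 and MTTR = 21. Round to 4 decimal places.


MTBF = 3556
MTTR = 21
MTBF + MTTR = 3577
Ai = 3556 / 3577
Ai = 0.9941

0.9941


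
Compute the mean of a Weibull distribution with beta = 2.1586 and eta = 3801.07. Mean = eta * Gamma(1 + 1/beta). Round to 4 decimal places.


beta = 2.1586, eta = 3801.07
1/beta = 0.4633
1 + 1/beta = 1.4633
Gamma(1.4633) = 0.8856
Mean = 3801.07 * 0.8856
Mean = 3366.2441

3366.2441


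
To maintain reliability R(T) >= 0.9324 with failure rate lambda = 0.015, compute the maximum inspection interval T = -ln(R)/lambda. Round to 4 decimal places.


R_target = 0.9324
lambda = 0.015
-ln(0.9324) = 0.07
T = 0.07 / 0.015
T = 4.6662

4.6662


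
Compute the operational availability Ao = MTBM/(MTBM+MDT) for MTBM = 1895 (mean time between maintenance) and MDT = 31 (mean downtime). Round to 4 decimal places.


MTBM = 1895
MDT = 31
MTBM + MDT = 1926
Ao = 1895 / 1926
Ao = 0.9839

0.9839


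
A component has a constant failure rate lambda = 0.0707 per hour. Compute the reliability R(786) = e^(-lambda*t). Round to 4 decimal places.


lambda = 0.0707
t = 786
lambda * t = 55.5702
R(t) = e^(-55.5702)
R(t) = 0.0

0.0


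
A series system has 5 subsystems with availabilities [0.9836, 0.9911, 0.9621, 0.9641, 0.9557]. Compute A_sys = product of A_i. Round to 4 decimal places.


Subsystems: [0.9836, 0.9911, 0.9621, 0.9641, 0.9557]
After subsystem 1 (A=0.9836): product = 0.9836
After subsystem 2 (A=0.9911): product = 0.9748
After subsystem 3 (A=0.9621): product = 0.9379
After subsystem 4 (A=0.9641): product = 0.9042
After subsystem 5 (A=0.9557): product = 0.8642
A_sys = 0.8642

0.8642


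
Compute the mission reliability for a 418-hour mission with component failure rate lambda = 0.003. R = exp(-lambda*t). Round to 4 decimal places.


lambda = 0.003
mission_time = 418
lambda * t = 0.003 * 418 = 1.254
R = exp(-1.254)
R = 0.2854

0.2854
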